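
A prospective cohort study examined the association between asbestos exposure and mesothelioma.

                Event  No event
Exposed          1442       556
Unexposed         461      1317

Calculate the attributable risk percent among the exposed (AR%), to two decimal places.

Cells: a = 1442, b = 556, c = 461, d = 1317.
Risk in exposed = 1442/1998 = 0.72172; risk in unexposed = 461/1778 = 0.25928.
RR = 0.72172/0.25928 = 2.78356
AR% = (RR − 1)/RR × 100 = (2.78356 − 1)/2.78356 × 100 = 64.0748%

64.07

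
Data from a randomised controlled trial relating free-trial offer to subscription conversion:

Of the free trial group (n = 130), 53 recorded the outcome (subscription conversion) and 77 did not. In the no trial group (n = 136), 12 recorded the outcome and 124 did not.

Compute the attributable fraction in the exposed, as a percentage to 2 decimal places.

78.36

From the description: a = 53, b = 77, c = 12, d = 124.
Risk in exposed = 53/130 = 0.40769; risk in unexposed = 12/136 = 0.08824.
RR = 0.40769/0.08824 = 4.62051
AR% = (RR − 1)/RR × 100 = (4.62051 − 1)/4.62051 × 100 = 78.3574%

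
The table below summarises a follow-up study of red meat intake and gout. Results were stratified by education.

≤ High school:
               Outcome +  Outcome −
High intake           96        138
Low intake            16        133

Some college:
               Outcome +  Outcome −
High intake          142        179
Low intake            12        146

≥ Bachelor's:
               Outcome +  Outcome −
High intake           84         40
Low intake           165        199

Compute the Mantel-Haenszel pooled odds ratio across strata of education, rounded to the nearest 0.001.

OR_MH = Σ(aᵢdᵢ/nᵢ) / Σ(bᵢcᵢ/nᵢ), where nᵢ is the stratum total.
Stratum 1 (≤ High school): n = 383; a·d/n = 96·133/383 = 33.3368; b·c/n = 138·16/383 = 5.7650
Stratum 2 (Some college): n = 479; a·d/n = 142·146/479 = 43.2818; b·c/n = 179·12/479 = 4.4843
Stratum 3 (≥ Bachelor's): n = 488; a·d/n = 84·199/488 = 34.2541; b·c/n = 40·165/488 = 13.5246
OR_MH = (33.3368 + 43.2818 + 34.2541) / (5.7650 + 4.4843 + 13.5246) = 110.8728 / 23.7739 = 4.66362

4.664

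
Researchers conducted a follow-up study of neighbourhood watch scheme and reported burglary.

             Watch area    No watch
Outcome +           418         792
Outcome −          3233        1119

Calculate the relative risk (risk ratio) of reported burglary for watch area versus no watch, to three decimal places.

0.276

Reading the table with exposure as columns: a = 418 (Watch area, case), b = 3233 (Watch area, non-case), c = 792 (No watch, case), d = 1119.
Risk in exposed = 418/3651 = 0.11449; risk in unexposed = 792/1911 = 0.41444.
RR = 0.11449 / 0.41444 = 0.27625
The risk is 72% lower among the exposed than among the unexposed.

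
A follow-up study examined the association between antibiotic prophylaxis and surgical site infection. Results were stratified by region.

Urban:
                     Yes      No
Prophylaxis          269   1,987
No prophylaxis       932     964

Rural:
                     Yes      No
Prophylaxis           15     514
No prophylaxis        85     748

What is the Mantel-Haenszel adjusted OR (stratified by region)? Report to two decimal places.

OR_MH = Σ(aᵢdᵢ/nᵢ) / Σ(bᵢcᵢ/nᵢ), where nᵢ is the stratum total.
Stratum 1 (Urban): n = 4152; a·d/n = 269·964/4152 = 62.4557; b·c/n = 1987·932/4152 = 446.0222
Stratum 2 (Rural): n = 1362; a·d/n = 15·748/1362 = 8.2379; b·c/n = 514·85/1362 = 32.0778
OR_MH = (62.4557 + 8.2379) / (446.0222 + 32.0778) = 70.6936 / 478.1000 = 0.14786

0.15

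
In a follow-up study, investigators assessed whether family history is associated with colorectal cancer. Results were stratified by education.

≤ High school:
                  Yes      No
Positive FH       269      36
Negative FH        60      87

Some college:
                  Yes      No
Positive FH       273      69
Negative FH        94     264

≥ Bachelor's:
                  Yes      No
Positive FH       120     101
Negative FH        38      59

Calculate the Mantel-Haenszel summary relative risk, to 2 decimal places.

2.34

RR_MH = Σ(aᵢ·n₀ᵢ/nᵢ) / Σ(cᵢ·n₁ᵢ/nᵢ), with n₁ᵢ = aᵢ+bᵢ (exposed), n₀ᵢ = cᵢ+dᵢ (unexposed), nᵢ = n₁ᵢ+n₀ᵢ.
Stratum 1 (≤ High school): n₁ = 305, n₀ = 147, n = 452; a·n₀/n = 269·147/452 = 87.4845; c·n₁/n = 60·305/452 = 40.4867
Stratum 2 (Some college): n₁ = 342, n₀ = 358, n = 700; a·n₀/n = 273·358/700 = 139.6200; c·n₁/n = 94·342/700 = 45.9257
Stratum 3 (≥ Bachelor's): n₁ = 221, n₀ = 97, n = 318; a·n₀/n = 120·97/318 = 36.6038; c·n₁/n = 38·221/318 = 26.4088
RR_MH = (87.4845 + 139.6200 + 36.6038) / (40.4867 + 45.9257 + 26.4088) = 263.7083 / 112.8212 = 2.33740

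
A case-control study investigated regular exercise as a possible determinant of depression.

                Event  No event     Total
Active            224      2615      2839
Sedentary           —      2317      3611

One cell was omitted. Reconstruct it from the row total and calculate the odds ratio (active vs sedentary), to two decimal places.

The missing cell is in the unexposed row: 3611 − 2317 = 1294.
So a = 224, b = 2615, c = 1294, d = 2317.
OR = (a·d)/(b·c) = (224 × 2317) / (2615 × 1294) = 519008 / 3383810 = 0.15338

0.15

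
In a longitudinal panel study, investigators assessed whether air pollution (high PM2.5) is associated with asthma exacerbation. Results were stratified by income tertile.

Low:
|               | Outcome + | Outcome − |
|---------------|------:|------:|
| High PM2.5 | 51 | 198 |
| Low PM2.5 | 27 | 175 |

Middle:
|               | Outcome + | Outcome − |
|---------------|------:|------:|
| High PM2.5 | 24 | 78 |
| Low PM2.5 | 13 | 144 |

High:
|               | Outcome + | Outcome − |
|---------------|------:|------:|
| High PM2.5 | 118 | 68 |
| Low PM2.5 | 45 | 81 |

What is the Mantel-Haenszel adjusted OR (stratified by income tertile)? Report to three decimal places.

2.493

OR_MH = Σ(aᵢdᵢ/nᵢ) / Σ(bᵢcᵢ/nᵢ), where nᵢ is the stratum total.
Stratum 1 (Low): n = 451; a·d/n = 51·175/451 = 19.7894; b·c/n = 198·27/451 = 11.8537
Stratum 2 (Middle): n = 259; a·d/n = 24·144/259 = 13.3436; b·c/n = 78·13/259 = 3.9151
Stratum 3 (High): n = 312; a·d/n = 118·81/312 = 30.6346; b·c/n = 68·45/312 = 9.8077
OR_MH = (19.7894 + 13.3436 + 30.6346) / (11.8537 + 3.9151 + 9.8077) = 63.7676 / 25.5764 = 2.49322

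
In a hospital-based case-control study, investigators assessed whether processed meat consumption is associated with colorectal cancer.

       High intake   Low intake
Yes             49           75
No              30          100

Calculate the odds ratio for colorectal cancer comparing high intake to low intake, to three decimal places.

2.178

Reading the table with exposure as columns: a = 49 (High intake, case), b = 30 (High intake, non-case), c = 75 (Low intake, case), d = 100.
OR = (a·d)/(b·c) = (49 × 100) / (30 × 75) = 4900 / 2250 = 2.17778
The odds of colorectal cancer are about 2.18 times as high in the high intake group.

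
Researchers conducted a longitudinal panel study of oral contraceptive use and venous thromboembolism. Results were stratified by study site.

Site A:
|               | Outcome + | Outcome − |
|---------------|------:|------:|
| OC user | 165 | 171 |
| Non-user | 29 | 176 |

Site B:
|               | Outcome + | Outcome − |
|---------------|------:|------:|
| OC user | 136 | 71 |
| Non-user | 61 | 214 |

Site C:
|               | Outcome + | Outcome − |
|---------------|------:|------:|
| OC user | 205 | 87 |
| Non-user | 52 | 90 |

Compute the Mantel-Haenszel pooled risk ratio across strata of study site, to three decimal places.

2.616

RR_MH = Σ(aᵢ·n₀ᵢ/nᵢ) / Σ(cᵢ·n₁ᵢ/nᵢ), with n₁ᵢ = aᵢ+bᵢ (exposed), n₀ᵢ = cᵢ+dᵢ (unexposed), nᵢ = n₁ᵢ+n₀ᵢ.
Stratum 1 (Site A): n₁ = 336, n₀ = 205, n = 541; a·n₀/n = 165·205/541 = 62.5231; c·n₁/n = 29·336/541 = 18.0111
Stratum 2 (Site B): n₁ = 207, n₀ = 275, n = 482; a·n₀/n = 136·275/482 = 77.5934; c·n₁/n = 61·207/482 = 26.1971
Stratum 3 (Site C): n₁ = 292, n₀ = 142, n = 434; a·n₀/n = 205·142/434 = 67.0737; c·n₁/n = 52·292/434 = 34.9862
RR_MH = (62.5231 + 77.5934 + 67.0737) / (18.0111 + 26.1971 + 34.9862) = 207.1902 / 79.1944 = 2.61622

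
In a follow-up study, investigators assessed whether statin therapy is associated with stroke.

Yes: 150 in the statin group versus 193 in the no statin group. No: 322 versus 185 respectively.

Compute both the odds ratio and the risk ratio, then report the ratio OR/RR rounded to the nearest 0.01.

0.72

From the description: a = 150, b = 322, c = 193, d = 185.
OR = (150·185)/(322·193) = 27750/62146 = 0.44653
Risk in exposed = 150/472 = 0.31780; risk in unexposed = 193/378 = 0.51058; RR = 0.62242
OR/RR = 0.44653 / 0.62242 = 0.71741
The outcome is not rare, so the OR lies further from 1 than the RR.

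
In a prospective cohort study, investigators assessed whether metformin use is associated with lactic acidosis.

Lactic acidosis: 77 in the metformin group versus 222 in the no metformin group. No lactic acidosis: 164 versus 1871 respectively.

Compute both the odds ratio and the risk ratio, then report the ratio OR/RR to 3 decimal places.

1.314

From the description: a = 77, b = 164, c = 222, d = 1871.
OR = (77·1871)/(164·222) = 144067/36408 = 3.95701
Risk in exposed = 77/241 = 0.31950; risk in unexposed = 222/2093 = 0.10607; RR = 3.01224
OR/RR = 3.95701 / 3.01224 = 1.31364
The outcome is not rare, so the OR lies further from 1 than the RR.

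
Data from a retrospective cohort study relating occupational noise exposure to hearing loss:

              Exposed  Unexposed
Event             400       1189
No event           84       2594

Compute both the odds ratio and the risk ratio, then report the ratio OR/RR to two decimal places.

3.95

Reading the table with exposure as columns: a = 400 (Exposed, case), b = 84 (Exposed, non-case), c = 1189 (Unexposed, case), d = 2594.
OR = (400·2594)/(84·1189) = 1037600/99876 = 10.38888
Risk in exposed = 400/484 = 0.82645; risk in unexposed = 1189/3783 = 0.31430; RR = 2.62948
OR/RR = 10.38888 / 2.62948 = 3.95093
The outcome is not rare, so the OR lies further from 1 than the RR.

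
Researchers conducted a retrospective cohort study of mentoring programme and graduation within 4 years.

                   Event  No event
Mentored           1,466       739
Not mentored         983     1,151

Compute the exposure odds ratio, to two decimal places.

Cells: a = 1466, b = 739, c = 983, d = 1151.
OR = (a·d)/(b·c) = (1466 × 1151) / (739 × 983) = 1687366 / 726437 = 2.32280
The odds of graduation within 4 years are about 2.32 times as high in the mentored group.

2.32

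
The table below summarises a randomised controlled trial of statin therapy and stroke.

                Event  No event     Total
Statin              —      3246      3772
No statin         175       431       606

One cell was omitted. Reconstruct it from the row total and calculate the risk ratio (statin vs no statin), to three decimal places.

The missing cell is in the exposed row: 3772 − 3246 = 526.
So a = 526, b = 3246, c = 175, d = 431.
RR = [a/(a+b)] / [c/(c+d)] = (526/3772) / (175/606) = 0.13945/0.28878 = 0.48289

0.483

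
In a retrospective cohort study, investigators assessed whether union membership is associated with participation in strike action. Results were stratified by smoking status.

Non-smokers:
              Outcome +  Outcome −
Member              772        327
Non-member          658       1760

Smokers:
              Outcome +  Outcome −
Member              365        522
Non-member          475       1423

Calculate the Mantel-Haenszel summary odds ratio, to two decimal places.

3.81

OR_MH = Σ(aᵢdᵢ/nᵢ) / Σ(bᵢcᵢ/nᵢ), where nᵢ is the stratum total.
Stratum 1 (Non-smokers): n = 3517; a·d/n = 772·1760/3517 = 386.3293; b·c/n = 327·658/3517 = 61.1788
Stratum 2 (Smokers): n = 2785; a·d/n = 365·1423/2785 = 186.4973; b·c/n = 522·475/2785 = 89.0305
OR_MH = (386.3293 + 186.4973) / (61.1788 + 89.0305) = 572.8266 / 150.2094 = 3.81352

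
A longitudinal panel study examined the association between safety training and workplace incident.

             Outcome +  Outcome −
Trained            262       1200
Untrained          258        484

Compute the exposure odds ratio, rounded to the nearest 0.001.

0.410

Cells: a = 262, b = 1200, c = 258, d = 484.
OR = (a·d)/(b·c) = (262 × 484) / (1200 × 258) = 126808 / 309600 = 0.40959
Exposure is associated with lower odds of workplace incident (OR = 0.41 < 1).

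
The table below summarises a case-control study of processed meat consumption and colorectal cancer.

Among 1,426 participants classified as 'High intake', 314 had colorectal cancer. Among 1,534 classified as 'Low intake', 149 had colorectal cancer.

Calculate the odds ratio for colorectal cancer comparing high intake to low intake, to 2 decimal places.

2.62

From the description: a = 314, b = 1112, c = 149, d = 1385.
OR = (a·d)/(b·c) = (314 × 1385) / (1112 × 149) = 434890 / 165688 = 2.62475
The odds of colorectal cancer are about 2.62 times as high in the high intake group.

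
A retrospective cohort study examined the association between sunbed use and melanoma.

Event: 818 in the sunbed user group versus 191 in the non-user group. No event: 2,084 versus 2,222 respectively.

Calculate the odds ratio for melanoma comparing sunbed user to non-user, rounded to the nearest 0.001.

4.566

From the description: a = 818, b = 2084, c = 191, d = 2222.
OR = (a·d)/(b·c) = (818 × 2222) / (2084 × 191) = 1817596 / 398044 = 4.56632
The odds of melanoma are about 4.57 times as high in the sunbed user group.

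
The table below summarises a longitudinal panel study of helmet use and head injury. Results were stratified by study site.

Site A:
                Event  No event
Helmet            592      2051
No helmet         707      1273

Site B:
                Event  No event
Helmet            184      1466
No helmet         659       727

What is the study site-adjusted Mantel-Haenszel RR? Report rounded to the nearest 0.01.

RR_MH = Σ(aᵢ·n₀ᵢ/nᵢ) / Σ(cᵢ·n₁ᵢ/nᵢ), with n₁ᵢ = aᵢ+bᵢ (exposed), n₀ᵢ = cᵢ+dᵢ (unexposed), nᵢ = n₁ᵢ+n₀ᵢ.
Stratum 1 (Site A): n₁ = 2643, n₀ = 1980, n = 4623; a·n₀/n = 592·1980/4623 = 253.5496; c·n₁/n = 707·2643/4623 = 404.1966
Stratum 2 (Site B): n₁ = 1650, n₀ = 1386, n = 3036; a·n₀/n = 184·1386/3036 = 84.0000; c·n₁/n = 659·1650/3036 = 358.1522
RR_MH = (253.5496 + 84.0000) / (404.1966 + 358.1522) = 337.5496 / 762.3488 = 0.44278

0.44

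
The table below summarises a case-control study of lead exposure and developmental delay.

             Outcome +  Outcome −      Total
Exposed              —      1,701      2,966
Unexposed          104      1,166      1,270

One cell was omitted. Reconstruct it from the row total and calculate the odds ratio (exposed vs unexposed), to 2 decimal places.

8.34

The missing cell is in the exposed row: 2966 − 1701 = 1265.
So a = 1265, b = 1701, c = 104, d = 1166.
OR = (a·d)/(b·c) = (1265 × 1166) / (1701 × 104) = 1474990 / 176904 = 8.33780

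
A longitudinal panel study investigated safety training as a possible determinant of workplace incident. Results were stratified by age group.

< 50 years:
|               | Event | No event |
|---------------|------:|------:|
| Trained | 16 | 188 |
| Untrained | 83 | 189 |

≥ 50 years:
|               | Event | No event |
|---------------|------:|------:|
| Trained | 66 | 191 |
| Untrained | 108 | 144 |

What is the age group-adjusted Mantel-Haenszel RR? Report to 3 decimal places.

RR_MH = Σ(aᵢ·n₀ᵢ/nᵢ) / Σ(cᵢ·n₁ᵢ/nᵢ), with n₁ᵢ = aᵢ+bᵢ (exposed), n₀ᵢ = cᵢ+dᵢ (unexposed), nᵢ = n₁ᵢ+n₀ᵢ.
Stratum 1 (< 50 years): n₁ = 204, n₀ = 272, n = 476; a·n₀/n = 16·272/476 = 9.1429; c·n₁/n = 83·204/476 = 35.5714
Stratum 2 (≥ 50 years): n₁ = 257, n₀ = 252, n = 509; a·n₀/n = 66·252/509 = 32.6758; c·n₁/n = 108·257/509 = 54.5305
RR_MH = (9.1429 + 32.6758) / (35.5714 + 54.5305) = 41.8187 / 90.1019 = 0.46413

0.464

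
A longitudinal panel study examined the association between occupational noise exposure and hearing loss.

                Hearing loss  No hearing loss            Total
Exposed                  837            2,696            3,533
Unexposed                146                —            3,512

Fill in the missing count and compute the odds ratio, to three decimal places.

7.158

The missing cell is in the unexposed row: 3512 − 146 = 3366.
So a = 837, b = 2696, c = 146, d = 3366.
OR = (a·d)/(b·c) = (837 × 3366) / (2696 × 146) = 2817342 / 393616 = 7.15759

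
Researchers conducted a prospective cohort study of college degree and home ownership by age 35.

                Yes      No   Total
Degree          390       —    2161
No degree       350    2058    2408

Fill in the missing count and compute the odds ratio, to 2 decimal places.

The missing cell is in the exposed row: 2161 − 390 = 1771.
So a = 390, b = 1771, c = 350, d = 2058.
OR = (a·d)/(b·c) = (390 × 2058) / (1771 × 350) = 802620 / 619850 = 1.29486

1.29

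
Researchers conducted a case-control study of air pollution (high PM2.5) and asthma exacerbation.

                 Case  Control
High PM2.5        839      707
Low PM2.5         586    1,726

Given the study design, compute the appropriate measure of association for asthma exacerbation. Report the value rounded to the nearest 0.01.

3.50

Cells: a = 839, b = 707, c = 586, d = 1726.
This is a case-control study: participants were sampled on outcome status, so risks in the source population cannot be estimated directly — relative risk is not valid here. The odds ratio is the appropriate measure.
OR = (a·d)/(b·c) = (839 × 1726) / (707 × 586) = 1448114 / 414302 = 3.49531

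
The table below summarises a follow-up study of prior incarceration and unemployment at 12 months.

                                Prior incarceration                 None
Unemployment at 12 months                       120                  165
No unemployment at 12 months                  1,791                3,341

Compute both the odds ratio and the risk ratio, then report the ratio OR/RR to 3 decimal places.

Reading the table with exposure as columns: a = 120 (Prior incarceration, case), b = 1791 (Prior incarceration, non-case), c = 165 (None, case), d = 3341.
OR = (120·3341)/(1791·165) = 400920/295515 = 1.35668
Risk in exposed = 120/1911 = 0.06279; risk in unexposed = 165/3506 = 0.04706; RR = 1.33428
OR/RR = 1.35668 / 1.33428 = 1.01679
The outcome is rare in both groups, so OR ≈ RR (ratio near 1).

1.017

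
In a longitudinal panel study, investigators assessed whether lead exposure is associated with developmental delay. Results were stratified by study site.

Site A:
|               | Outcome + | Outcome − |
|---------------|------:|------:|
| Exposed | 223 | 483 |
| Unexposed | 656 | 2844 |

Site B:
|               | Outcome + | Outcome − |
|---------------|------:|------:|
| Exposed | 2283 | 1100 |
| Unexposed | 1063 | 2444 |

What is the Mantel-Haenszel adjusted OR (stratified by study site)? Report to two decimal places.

OR_MH = Σ(aᵢdᵢ/nᵢ) / Σ(bᵢcᵢ/nᵢ), where nᵢ is the stratum total.
Stratum 1 (Site A): n = 4206; a·d/n = 223·2844/4206 = 150.7874; b·c/n = 483·656/4206 = 75.3324
Stratum 2 (Site B): n = 6890; a·d/n = 2283·2444/6890 = 809.8189; b·c/n = 1100·1063/6890 = 169.7097
OR_MH = (150.7874 + 809.8189) / (75.3324 + 169.7097) = 960.6063 / 245.0421 = 3.92017

3.92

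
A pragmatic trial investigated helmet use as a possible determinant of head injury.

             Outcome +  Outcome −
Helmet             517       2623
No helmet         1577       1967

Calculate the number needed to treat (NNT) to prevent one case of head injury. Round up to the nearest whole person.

4

Risk in treated group = 517/3140 = 0.16465; risk in control = 1577/3544 = 0.44498.
Absolute risk reduction = 0.44498 − 0.16465 = 0.28033
NNT = 1 / ARR = 1 / 0.28033 = 3.567 → round up → 4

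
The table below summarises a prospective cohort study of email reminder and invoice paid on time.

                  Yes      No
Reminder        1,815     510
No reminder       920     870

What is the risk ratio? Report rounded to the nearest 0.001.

Cells: a = 1815, b = 510, c = 920, d = 870.
Risk in exposed = 1815/2325 = 0.78065; risk in unexposed = 920/1790 = 0.51397.
RR = 0.78065 / 0.51397 = 1.51886
The risk among the exposed is 1.52 times that among the unexposed.

1.519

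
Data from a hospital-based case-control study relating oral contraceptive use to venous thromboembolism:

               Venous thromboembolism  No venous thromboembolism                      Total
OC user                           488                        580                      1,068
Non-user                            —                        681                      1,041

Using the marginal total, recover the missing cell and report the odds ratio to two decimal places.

1.59

The missing cell is in the unexposed row: 1041 − 681 = 360.
So a = 488, b = 580, c = 360, d = 681.
OR = (a·d)/(b·c) = (488 × 681) / (580 × 360) = 332328 / 208800 = 1.59161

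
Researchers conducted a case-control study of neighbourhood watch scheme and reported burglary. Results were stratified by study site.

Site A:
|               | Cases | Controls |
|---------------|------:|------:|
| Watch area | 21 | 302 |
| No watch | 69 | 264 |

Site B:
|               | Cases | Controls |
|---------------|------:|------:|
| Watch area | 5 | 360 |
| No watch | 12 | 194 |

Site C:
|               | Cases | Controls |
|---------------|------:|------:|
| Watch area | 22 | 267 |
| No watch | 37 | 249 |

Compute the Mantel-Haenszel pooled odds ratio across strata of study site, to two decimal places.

OR_MH = Σ(aᵢdᵢ/nᵢ) / Σ(bᵢcᵢ/nᵢ), where nᵢ is the stratum total.
Stratum 1 (Site A): n = 656; a·d/n = 21·264/656 = 8.4512; b·c/n = 302·69/656 = 31.7652
Stratum 2 (Site B): n = 571; a·d/n = 5·194/571 = 1.6988; b·c/n = 360·12/571 = 7.5657
Stratum 3 (Site C): n = 575; a·d/n = 22·249/575 = 9.5270; b·c/n = 267·37/575 = 17.1809
OR_MH = (8.4512 + 1.6988 + 9.5270) / (31.7652 + 7.5657 + 17.1809) = 19.6770 / 56.5118 = 0.34819

0.35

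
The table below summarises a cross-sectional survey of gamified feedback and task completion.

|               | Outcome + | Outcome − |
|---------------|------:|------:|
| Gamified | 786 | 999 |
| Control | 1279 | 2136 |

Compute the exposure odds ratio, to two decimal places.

1.31

Cells: a = 786, b = 999, c = 1279, d = 2136.
OR = (a·d)/(b·c) = (786 × 2136) / (999 × 1279) = 1678896 / 1277721 = 1.31398
The odds of task completion are about 1.31 times as high in the gamified group.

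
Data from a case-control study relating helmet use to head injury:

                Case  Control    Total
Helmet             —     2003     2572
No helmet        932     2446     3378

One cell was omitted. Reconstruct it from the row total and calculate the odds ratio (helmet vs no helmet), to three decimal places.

0.746

The missing cell is in the exposed row: 2572 − 2003 = 569.
So a = 569, b = 2003, c = 932, d = 2446.
OR = (a·d)/(b·c) = (569 × 2446) / (2003 × 932) = 1391774 / 1866796 = 0.74554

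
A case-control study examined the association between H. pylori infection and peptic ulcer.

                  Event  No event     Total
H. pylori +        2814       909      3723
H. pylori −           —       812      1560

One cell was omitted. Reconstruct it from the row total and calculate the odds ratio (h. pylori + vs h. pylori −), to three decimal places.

The missing cell is in the unexposed row: 1560 − 812 = 748.
So a = 2814, b = 909, c = 748, d = 812.
OR = (a·d)/(b·c) = (2814 × 812) / (909 × 748) = 2284968 / 679932 = 3.36058

3.361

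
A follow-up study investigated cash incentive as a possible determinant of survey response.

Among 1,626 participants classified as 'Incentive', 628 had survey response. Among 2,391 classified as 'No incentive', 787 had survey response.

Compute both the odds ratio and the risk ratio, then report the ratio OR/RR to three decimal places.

1.093

From the description: a = 628, b = 998, c = 787, d = 1604.
OR = (628·1604)/(998·787) = 1007312/785426 = 1.28250
Risk in exposed = 628/1626 = 0.38622; risk in unexposed = 787/2391 = 0.32915; RR = 1.17339
OR/RR = 1.28250 / 1.17339 = 1.09299
The outcome is not rare, so the OR lies further from 1 than the RR.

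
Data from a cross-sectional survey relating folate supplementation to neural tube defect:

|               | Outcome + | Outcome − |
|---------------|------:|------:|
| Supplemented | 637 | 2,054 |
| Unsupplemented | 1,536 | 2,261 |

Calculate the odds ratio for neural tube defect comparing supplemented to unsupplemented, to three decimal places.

Cells: a = 637, b = 2054, c = 1536, d = 2261.
OR = (a·d)/(b·c) = (637 × 2261) / (2054 × 1536) = 1440257 / 3154944 = 0.45651
Exposure is associated with lower odds of neural tube defect (OR = 0.46 < 1).

0.457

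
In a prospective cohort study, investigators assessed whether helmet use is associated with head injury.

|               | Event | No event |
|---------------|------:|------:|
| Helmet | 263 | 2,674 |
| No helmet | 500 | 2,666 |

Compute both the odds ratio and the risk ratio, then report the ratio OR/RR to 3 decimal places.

0.925

Cells: a = 263, b = 2674, c = 500, d = 2666.
OR = (263·2666)/(2674·500) = 701158/1337000 = 0.52443
Risk in exposed = 263/2937 = 0.08955; risk in unexposed = 500/3166 = 0.15793; RR = 0.56701
OR/RR = 0.52443 / 0.56701 = 0.92489
The outcome is not rare, so the OR lies further from 1 than the RR.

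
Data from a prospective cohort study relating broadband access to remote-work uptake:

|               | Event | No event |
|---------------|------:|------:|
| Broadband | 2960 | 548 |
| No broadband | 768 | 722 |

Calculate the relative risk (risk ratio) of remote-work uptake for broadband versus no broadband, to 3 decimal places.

Cells: a = 2960, b = 548, c = 768, d = 722.
Risk in exposed = 2960/3508 = 0.84379; risk in unexposed = 768/1490 = 0.51544.
RR = 0.84379 / 0.51544 = 1.63703
The risk among the exposed is 1.64 times that among the unexposed.

1.637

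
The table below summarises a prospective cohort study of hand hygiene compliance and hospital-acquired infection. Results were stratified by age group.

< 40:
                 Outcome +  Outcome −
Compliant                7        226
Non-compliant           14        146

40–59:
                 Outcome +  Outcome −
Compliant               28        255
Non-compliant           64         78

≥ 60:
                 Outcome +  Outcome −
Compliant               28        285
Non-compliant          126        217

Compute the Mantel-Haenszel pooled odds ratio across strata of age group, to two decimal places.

0.17

OR_MH = Σ(aᵢdᵢ/nᵢ) / Σ(bᵢcᵢ/nᵢ), where nᵢ is the stratum total.
Stratum 1 (< 40): n = 393; a·d/n = 7·146/393 = 2.6005; b·c/n = 226·14/393 = 8.0509
Stratum 2 (40–59): n = 425; a·d/n = 28·78/425 = 5.1388; b·c/n = 255·64/425 = 38.4000
Stratum 3 (≥ 60): n = 656; a·d/n = 28·217/656 = 9.2622; b·c/n = 285·126/656 = 54.7409
OR_MH = (2.6005 + 5.1388 + 9.2622) / (8.0509 + 38.4000 + 54.7409) = 17.0015 / 101.1917 = 0.16801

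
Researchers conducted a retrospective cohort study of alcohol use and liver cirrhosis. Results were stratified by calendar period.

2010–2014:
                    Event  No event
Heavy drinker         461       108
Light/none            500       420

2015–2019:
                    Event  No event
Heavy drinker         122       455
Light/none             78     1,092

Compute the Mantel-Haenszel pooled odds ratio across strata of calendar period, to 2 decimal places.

3.65

OR_MH = Σ(aᵢdᵢ/nᵢ) / Σ(bᵢcᵢ/nᵢ), where nᵢ is the stratum total.
Stratum 1 (2010–2014): n = 1489; a·d/n = 461·420/1489 = 130.0336; b·c/n = 108·500/1489 = 36.2660
Stratum 2 (2015–2019): n = 1747; a·d/n = 122·1092/1747 = 76.2587; b·c/n = 455·78/1747 = 20.3148
OR_MH = (130.0336 + 76.2587) / (36.2660 + 20.3148) = 206.2923 / 56.5808 = 3.64598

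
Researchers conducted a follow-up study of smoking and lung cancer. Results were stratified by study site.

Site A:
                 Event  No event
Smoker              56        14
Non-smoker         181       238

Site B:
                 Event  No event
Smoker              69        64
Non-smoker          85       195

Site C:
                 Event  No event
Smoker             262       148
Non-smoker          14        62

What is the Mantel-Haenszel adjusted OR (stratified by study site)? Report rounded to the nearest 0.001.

4.123

OR_MH = Σ(aᵢdᵢ/nᵢ) / Σ(bᵢcᵢ/nᵢ), where nᵢ is the stratum total.
Stratum 1 (Site A): n = 489; a·d/n = 56·238/489 = 27.2556; b·c/n = 14·181/489 = 5.1820
Stratum 2 (Site B): n = 413; a·d/n = 69·195/413 = 32.5787; b·c/n = 64·85/413 = 13.1719
Stratum 3 (Site C): n = 486; a·d/n = 262·62/486 = 33.4239; b·c/n = 148·14/486 = 4.2634
OR_MH = (27.2556 + 32.5787 + 33.4239) / (5.1820 + 13.1719 + 4.2634) = 93.2582 / 22.6173 = 4.12331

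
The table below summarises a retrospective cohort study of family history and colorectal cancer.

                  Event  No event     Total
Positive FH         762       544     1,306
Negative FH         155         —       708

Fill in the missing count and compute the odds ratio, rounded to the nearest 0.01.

5.00

The missing cell is in the unexposed row: 708 − 155 = 553.
So a = 762, b = 544, c = 155, d = 553.
OR = (a·d)/(b·c) = (762 × 553) / (544 × 155) = 421386 / 84320 = 4.99746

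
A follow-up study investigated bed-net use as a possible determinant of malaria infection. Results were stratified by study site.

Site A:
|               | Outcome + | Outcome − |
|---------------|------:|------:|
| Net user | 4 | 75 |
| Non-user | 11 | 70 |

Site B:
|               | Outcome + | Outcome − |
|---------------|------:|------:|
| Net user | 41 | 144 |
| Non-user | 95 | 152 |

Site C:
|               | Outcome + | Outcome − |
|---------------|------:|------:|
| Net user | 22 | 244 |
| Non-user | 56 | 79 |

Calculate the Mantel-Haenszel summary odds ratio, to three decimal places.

OR_MH = Σ(aᵢdᵢ/nᵢ) / Σ(bᵢcᵢ/nᵢ), where nᵢ is the stratum total.
Stratum 1 (Site A): n = 160; a·d/n = 4·70/160 = 1.7500; b·c/n = 75·11/160 = 5.1562
Stratum 2 (Site B): n = 432; a·d/n = 41·152/432 = 14.4259; b·c/n = 144·95/432 = 31.6667
Stratum 3 (Site C): n = 401; a·d/n = 22·79/401 = 4.3342; b·c/n = 244·56/401 = 34.0748
OR_MH = (1.7500 + 14.4259 + 4.3342) / (5.1562 + 31.6667 + 34.0748) = 20.5101 / 70.8977 = 0.28929

0.289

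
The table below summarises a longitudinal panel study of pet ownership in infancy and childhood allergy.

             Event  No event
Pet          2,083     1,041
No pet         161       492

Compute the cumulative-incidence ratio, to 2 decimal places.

2.70

Cells: a = 2083, b = 1041, c = 161, d = 492.
Risk in exposed = 2083/3124 = 0.66677; risk in unexposed = 161/653 = 0.24655.
RR = 0.66677 / 0.24655 = 2.70437
The risk among the exposed is 2.70 times that among the unexposed.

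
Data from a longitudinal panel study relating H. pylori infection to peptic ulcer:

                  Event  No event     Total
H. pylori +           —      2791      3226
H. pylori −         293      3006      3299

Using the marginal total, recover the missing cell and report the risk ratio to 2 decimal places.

The missing cell is in the exposed row: 3226 − 2791 = 435.
So a = 435, b = 2791, c = 293, d = 3006.
RR = [a/(a+b)] / [c/(c+d)] = (435/3226) / (293/3299) = 0.13484/0.08881 = 1.51824

1.52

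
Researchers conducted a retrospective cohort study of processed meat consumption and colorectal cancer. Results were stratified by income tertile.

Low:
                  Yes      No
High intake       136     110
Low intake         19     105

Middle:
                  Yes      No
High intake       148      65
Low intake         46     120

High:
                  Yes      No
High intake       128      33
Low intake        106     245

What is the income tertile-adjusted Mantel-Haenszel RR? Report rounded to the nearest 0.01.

RR_MH = Σ(aᵢ·n₀ᵢ/nᵢ) / Σ(cᵢ·n₁ᵢ/nᵢ), with n₁ᵢ = aᵢ+bᵢ (exposed), n₀ᵢ = cᵢ+dᵢ (unexposed), nᵢ = n₁ᵢ+n₀ᵢ.
Stratum 1 (Low): n₁ = 246, n₀ = 124, n = 370; a·n₀/n = 136·124/370 = 45.5784; c·n₁/n = 19·246/370 = 12.6324
Stratum 2 (Middle): n₁ = 213, n₀ = 166, n = 379; a·n₀/n = 148·166/379 = 64.8232; c·n₁/n = 46·213/379 = 25.8522
Stratum 3 (High): n₁ = 161, n₀ = 351, n = 512; a·n₀/n = 128·351/512 = 87.7500; c·n₁/n = 106·161/512 = 33.3320
RR_MH = (45.5784 + 64.8232 + 87.7500) / (12.6324 + 25.8522 + 33.3320) = 198.1516 / 71.8167 = 2.75913

2.76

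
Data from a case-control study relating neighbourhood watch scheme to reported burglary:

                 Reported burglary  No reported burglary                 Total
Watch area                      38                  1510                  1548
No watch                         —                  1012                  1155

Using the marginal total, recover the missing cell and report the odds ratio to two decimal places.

0.18

The missing cell is in the unexposed row: 1155 − 1012 = 143.
So a = 38, b = 1510, c = 143, d = 1012.
OR = (a·d)/(b·c) = (38 × 1012) / (1510 × 143) = 38456 / 215930 = 0.17809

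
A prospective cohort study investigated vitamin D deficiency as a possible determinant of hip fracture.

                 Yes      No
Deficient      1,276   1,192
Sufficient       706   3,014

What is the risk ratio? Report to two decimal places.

Cells: a = 1276, b = 1192, c = 706, d = 3014.
Risk in exposed = 1276/2468 = 0.51702; risk in unexposed = 706/3720 = 0.18978.
RR = 0.51702 / 0.18978 = 2.72423
The risk among the exposed is 2.72 times that among the unexposed.

2.72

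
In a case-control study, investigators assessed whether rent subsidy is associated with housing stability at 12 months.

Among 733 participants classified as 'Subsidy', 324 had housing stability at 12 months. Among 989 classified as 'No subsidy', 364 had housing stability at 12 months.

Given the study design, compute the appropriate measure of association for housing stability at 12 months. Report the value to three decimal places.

From the description: a = 324, b = 409, c = 364, d = 625.
This is a case-control study: participants were sampled on outcome status, so risks in the source population cannot be estimated directly — relative risk is not valid here. The odds ratio is the appropriate measure.
OR = (a·d)/(b·c) = (324 × 625) / (409 × 364) = 202500 / 148876 = 1.36019

1.360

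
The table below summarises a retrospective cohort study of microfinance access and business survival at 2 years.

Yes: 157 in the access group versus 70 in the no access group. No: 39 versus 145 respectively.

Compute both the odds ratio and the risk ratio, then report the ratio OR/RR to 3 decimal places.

3.389

From the description: a = 157, b = 39, c = 70, d = 145.
OR = (157·145)/(39·70) = 22765/2730 = 8.33883
Risk in exposed = 157/196 = 0.80102; risk in unexposed = 70/215 = 0.32558; RR = 2.46028
OR/RR = 8.33883 / 2.46028 = 3.38939
The outcome is not rare, so the OR lies further from 1 than the RR.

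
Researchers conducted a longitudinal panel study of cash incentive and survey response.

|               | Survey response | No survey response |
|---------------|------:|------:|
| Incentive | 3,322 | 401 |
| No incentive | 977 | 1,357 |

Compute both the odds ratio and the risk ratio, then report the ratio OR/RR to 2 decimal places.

5.40

Cells: a = 3322, b = 401, c = 977, d = 1357.
OR = (3322·1357)/(401·977) = 4507954/391777 = 11.50643
Risk in exposed = 3322/3723 = 0.89229; risk in unexposed = 977/2334 = 0.41859; RR = 2.13164
OR/RR = 11.50643 / 2.13164 = 5.39794
The outcome is not rare, so the OR lies further from 1 than the RR.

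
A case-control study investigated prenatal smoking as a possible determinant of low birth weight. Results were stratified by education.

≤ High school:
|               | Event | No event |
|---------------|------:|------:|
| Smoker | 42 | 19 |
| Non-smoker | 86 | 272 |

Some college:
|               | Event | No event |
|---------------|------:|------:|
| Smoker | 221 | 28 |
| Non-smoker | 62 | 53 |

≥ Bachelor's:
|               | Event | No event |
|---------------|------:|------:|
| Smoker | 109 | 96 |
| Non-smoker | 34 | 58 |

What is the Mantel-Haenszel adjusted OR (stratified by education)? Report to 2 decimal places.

4.11

OR_MH = Σ(aᵢdᵢ/nᵢ) / Σ(bᵢcᵢ/nᵢ), where nᵢ is the stratum total.
Stratum 1 (≤ High school): n = 419; a·d/n = 42·272/419 = 27.2649; b·c/n = 19·86/419 = 3.8998
Stratum 2 (Some college): n = 364; a·d/n = 221·53/364 = 32.1786; b·c/n = 28·62/364 = 4.7692
Stratum 3 (≥ Bachelor's): n = 297; a·d/n = 109·58/297 = 21.2862; b·c/n = 96·34/297 = 10.9899
OR_MH = (27.2649 + 32.1786 + 21.2862) / (3.8998 + 4.7692 + 10.9899) = 80.7297 / 19.6589 = 4.10652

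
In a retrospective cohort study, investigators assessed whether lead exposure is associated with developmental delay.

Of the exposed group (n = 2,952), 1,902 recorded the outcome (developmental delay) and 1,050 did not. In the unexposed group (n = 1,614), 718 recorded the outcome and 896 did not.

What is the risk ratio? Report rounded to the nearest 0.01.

From the description: a = 1902, b = 1050, c = 718, d = 896.
Risk in exposed = 1902/2952 = 0.64431; risk in unexposed = 718/1614 = 0.44486.
RR = 0.64431 / 0.44486 = 1.44835
The risk among the exposed is 1.45 times that among the unexposed.

1.45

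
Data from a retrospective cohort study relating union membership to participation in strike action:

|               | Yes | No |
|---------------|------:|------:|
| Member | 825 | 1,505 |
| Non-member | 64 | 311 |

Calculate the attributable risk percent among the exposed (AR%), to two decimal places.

51.80

Cells: a = 825, b = 1505, c = 64, d = 311.
Risk in exposed = 825/2330 = 0.35408; risk in unexposed = 64/375 = 0.17067.
RR = 0.35408/0.17067 = 2.07467
AR% = (RR − 1)/RR × 100 = (2.07467 − 1)/2.07467 × 100 = 51.7996%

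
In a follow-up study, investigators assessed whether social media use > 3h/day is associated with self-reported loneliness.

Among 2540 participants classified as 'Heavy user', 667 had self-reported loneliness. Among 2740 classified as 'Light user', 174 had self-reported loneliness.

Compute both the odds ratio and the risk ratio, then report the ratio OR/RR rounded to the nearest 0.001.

1.270

From the description: a = 667, b = 1873, c = 174, d = 2566.
OR = (667·2566)/(1873·174) = 1711522/325902 = 5.25165
Risk in exposed = 667/2540 = 0.26260; risk in unexposed = 174/2740 = 0.06350; RR = 4.13517
OR/RR = 5.25165 / 4.13517 = 1.27000
The outcome is not rare, so the OR lies further from 1 than the RR.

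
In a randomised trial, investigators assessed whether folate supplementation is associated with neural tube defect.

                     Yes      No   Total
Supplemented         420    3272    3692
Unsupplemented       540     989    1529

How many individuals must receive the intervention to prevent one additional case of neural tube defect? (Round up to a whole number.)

5

Risk in treated group = 420/3692 = 0.11376; risk in control = 540/1529 = 0.35317.
Absolute risk reduction = 0.35317 − 0.11376 = 0.23941
NNT = 1 / ARR = 1 / 0.23941 = 4.177 → round up → 5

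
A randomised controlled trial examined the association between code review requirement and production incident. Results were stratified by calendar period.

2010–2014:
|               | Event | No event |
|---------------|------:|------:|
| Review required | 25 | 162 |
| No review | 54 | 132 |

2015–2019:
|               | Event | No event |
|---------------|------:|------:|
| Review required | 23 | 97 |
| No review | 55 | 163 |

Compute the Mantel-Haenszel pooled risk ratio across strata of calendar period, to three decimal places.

RR_MH = Σ(aᵢ·n₀ᵢ/nᵢ) / Σ(cᵢ·n₁ᵢ/nᵢ), with n₁ᵢ = aᵢ+bᵢ (exposed), n₀ᵢ = cᵢ+dᵢ (unexposed), nᵢ = n₁ᵢ+n₀ᵢ.
Stratum 1 (2010–2014): n₁ = 187, n₀ = 186, n = 373; a·n₀/n = 25·186/373 = 12.4665; c·n₁/n = 54·187/373 = 27.0724
Stratum 2 (2015–2019): n₁ = 120, n₀ = 218, n = 338; a·n₀/n = 23·218/338 = 14.8343; c·n₁/n = 55·120/338 = 19.5266
RR_MH = (12.4665 + 14.8343) / (27.0724 + 19.5266) = 27.3008 / 46.5990 = 0.58587

0.586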